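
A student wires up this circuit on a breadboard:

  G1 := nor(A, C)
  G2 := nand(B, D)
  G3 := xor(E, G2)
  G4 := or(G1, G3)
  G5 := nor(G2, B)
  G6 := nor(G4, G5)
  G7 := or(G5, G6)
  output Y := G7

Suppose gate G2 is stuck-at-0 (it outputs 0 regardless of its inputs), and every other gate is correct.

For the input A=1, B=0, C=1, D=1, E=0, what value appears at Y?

Propagate with G2 forced: G1=0, G2=0 [stuck-at-0], G3=0, G4=0, G5=1, G6=0, G7=1.
So Y = 1. (Without the fault it would be 0.)

1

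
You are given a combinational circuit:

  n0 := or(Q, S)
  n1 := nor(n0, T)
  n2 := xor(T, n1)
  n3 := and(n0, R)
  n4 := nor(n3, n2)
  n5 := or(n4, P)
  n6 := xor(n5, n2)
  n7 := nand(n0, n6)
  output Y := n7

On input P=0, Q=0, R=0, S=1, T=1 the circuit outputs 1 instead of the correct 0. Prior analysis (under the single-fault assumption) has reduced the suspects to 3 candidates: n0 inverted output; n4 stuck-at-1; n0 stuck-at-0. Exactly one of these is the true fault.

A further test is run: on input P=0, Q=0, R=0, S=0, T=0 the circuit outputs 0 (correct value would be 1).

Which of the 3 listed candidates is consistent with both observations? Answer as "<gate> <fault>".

n0 inverted output

Evaluate each candidate on input P=0, Q=0, R=0, S=0, T=0:
  n0 inverted output: n0=1 [inverted output], n1=0, n2=0, n3=0, n4=1, n5=1, n6=1, n7=0 → 0 — matches
  n4 stuck-at-1: n0=0, n1=1, n2=1, n3=0, n4=1 [stuck-at-1], n5=1, n6=0, n7=1 → 1 — eliminated
  n0 stuck-at-0: n0=0 [stuck-at-0], n1=1, n2=1, n3=0, n4=0, n5=0, n6=1, n7=1 → 1 — eliminated
Only n0 inverted output reproduces the observed 0.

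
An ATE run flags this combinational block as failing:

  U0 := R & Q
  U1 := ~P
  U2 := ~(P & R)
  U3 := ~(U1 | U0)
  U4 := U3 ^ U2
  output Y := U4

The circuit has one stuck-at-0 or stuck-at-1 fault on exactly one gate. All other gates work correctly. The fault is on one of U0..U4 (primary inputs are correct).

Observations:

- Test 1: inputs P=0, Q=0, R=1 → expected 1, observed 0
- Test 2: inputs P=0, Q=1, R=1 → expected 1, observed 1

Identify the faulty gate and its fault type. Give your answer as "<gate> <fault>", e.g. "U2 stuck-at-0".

Fault-free values for test 1 (P=0, Q=0, R=1): U0=0, U1=1, U2=1, U3=0, U4=1, giving Y=1. Observed 0.
Test 1: faults giving observed 0 are {U1 stuck-at-0, U2 stuck-at-0, U3 stuck-at-1, U4 stuck-at-0}.
Test 2 (P=0, Q=1, R=1): fault-free U0=1, U1=1, U2=1, U3=0, U4=1 → 1; observed 1. Eliminates U2 stuck-at-0, U3 stuck-at-1, U4 stuck-at-0.
Only U1 stuck-at-0 is consistent with every test.

U1 stuck-at-0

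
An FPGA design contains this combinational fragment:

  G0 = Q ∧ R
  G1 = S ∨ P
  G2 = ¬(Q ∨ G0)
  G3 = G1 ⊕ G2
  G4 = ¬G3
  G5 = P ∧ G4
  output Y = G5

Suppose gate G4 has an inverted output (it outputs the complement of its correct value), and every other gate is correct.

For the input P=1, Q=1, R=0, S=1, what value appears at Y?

1

Propagate with G4 forced: G0=0, G1=1, G2=0, G3=1, G4=1 [inverted output], G5=1.
So Y = 1. (Without the fault it would be 0.)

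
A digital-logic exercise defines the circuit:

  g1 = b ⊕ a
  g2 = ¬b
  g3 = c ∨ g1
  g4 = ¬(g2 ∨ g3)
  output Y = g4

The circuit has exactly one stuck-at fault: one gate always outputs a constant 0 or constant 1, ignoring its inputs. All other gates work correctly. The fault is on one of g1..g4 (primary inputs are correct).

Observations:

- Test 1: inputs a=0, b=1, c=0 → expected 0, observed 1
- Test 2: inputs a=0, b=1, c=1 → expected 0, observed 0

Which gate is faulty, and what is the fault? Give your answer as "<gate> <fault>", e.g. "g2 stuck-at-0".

Fault-free values for test 1 (a=0, b=1, c=0): g1=1, g2=0, g3=1, g4=0, giving Y=0. Observed 1.
Test 1: faults giving observed 1 are {g1 stuck-at-0, g3 stuck-at-0, g4 stuck-at-1}.
Test 2 (a=0, b=1, c=1): fault-free g1=1, g2=0, g3=1, g4=0 → 0; observed 0. Eliminates g3 stuck-at-0, g4 stuck-at-1.
Only g1 stuck-at-0 is consistent with every test.

g1 stuck-at-0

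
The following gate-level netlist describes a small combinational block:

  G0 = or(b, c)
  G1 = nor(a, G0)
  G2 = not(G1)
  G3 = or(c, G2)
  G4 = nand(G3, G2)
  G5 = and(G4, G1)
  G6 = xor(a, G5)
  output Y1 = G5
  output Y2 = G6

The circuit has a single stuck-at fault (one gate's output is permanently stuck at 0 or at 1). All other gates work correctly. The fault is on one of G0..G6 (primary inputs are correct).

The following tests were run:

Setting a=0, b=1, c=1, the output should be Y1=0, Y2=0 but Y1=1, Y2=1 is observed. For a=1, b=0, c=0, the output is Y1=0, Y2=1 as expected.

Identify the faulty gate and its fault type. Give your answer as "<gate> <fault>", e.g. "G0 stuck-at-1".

G0 stuck-at-0

Fault-free values for test 1 (a=0, b=1, c=1): G0=1, G1=0, G2=1, G3=1, G4=0, G5=0, G6=0, giving Y1=0, Y2=0. Observed Y1=1, Y2=1.
Test 1: faults giving observed Y1=1, Y2=1 are {G0 stuck-at-0, G1 stuck-at-1, G5 stuck-at-1}.
Test 2 (a=1, b=0, c=0): fault-free G0=0, G1=0, G2=1, G3=1, G4=0, G5=0, G6=1 → Y1=0, Y2=1; observed Y1=0, Y2=1. Eliminates G1 stuck-at-1, G5 stuck-at-1.
Only G0 stuck-at-0 is consistent with every test.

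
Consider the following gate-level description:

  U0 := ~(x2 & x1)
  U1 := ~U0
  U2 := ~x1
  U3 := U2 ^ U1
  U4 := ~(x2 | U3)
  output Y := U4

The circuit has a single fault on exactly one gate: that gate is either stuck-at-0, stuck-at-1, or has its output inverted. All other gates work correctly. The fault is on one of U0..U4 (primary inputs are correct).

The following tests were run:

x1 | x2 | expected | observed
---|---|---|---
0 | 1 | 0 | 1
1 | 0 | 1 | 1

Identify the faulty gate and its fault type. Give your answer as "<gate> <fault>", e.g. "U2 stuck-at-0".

Fault-free values for test 1 (x1=0, x2=1): U0=1, U1=0, U2=1, U3=1, U4=0, giving Y=0. Observed 1.
Test 1: faults giving observed 1 are {U4 stuck-at-1, U4 inverted output}.
Test 2 (x1=1, x2=0): fault-free U0=1, U1=0, U2=0, U3=0, U4=1 → 1; observed 1. Eliminates U4 inverted output.
Only U4 stuck-at-1 is consistent with every test.

U4 stuck-at-1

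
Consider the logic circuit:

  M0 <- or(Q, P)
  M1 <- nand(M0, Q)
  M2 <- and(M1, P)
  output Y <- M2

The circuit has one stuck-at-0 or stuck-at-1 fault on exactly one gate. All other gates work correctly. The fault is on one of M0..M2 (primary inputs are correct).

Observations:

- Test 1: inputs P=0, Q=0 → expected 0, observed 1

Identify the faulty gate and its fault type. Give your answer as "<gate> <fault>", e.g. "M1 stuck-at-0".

Fault-free values for test 1 (P=0, Q=0): M0=0, M1=1, M2=0, giving Y=0. Observed 1.
Test 1: faults giving observed 1 are {M2 stuck-at-1}.
Only M2 stuck-at-1 is consistent with every test.

M2 stuck-at-1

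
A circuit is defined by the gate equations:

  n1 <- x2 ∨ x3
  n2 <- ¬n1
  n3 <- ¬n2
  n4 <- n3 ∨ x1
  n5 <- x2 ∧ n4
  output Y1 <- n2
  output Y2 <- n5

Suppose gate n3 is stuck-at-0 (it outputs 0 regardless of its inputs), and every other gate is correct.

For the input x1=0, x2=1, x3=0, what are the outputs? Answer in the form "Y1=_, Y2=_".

Y1=0, Y2=0

Propagate with n3 forced: n1=1, n2=0, n3=0 [stuck-at-0], n4=0, n5=0.
So the outputs are Y1=0, Y2=0. (Without the fault they would be Y1=0, Y2=1.)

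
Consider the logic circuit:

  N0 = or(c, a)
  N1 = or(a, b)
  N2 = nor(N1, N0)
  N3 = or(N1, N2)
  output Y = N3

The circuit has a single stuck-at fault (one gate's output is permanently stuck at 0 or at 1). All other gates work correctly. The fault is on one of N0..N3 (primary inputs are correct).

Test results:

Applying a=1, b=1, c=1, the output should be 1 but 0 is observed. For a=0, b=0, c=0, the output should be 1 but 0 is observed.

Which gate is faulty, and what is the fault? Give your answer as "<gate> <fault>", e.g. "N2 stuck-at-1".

Fault-free values for test 1 (a=1, b=1, c=1): N0=1, N1=1, N2=0, N3=1, giving Y=1. Observed 0.
Test 1: faults giving observed 0 are {N1 stuck-at-0, N3 stuck-at-0}.
Test 2 (a=0, b=0, c=0): fault-free N0=0, N1=0, N2=1, N3=1 → 1; observed 0. Eliminates N1 stuck-at-0.
Only N3 stuck-at-0 is consistent with every test.

N3 stuck-at-0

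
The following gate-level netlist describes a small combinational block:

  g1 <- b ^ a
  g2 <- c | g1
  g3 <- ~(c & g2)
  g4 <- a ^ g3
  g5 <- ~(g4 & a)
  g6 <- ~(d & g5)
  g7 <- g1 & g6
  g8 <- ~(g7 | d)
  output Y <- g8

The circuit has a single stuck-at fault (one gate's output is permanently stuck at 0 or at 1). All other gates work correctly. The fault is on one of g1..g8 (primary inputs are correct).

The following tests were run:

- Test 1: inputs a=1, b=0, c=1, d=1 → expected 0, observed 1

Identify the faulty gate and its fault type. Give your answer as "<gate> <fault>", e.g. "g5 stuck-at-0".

Fault-free values for test 1 (a=1, b=0, c=1, d=1): g1=1, g2=1, g3=0, g4=1, g5=0, g6=1, g7=1, g8=0, giving Y=0. Observed 1.
Test 1: faults giving observed 1 are {g8 stuck-at-1}.
Only g8 stuck-at-1 is consistent with every test.

g8 stuck-at-1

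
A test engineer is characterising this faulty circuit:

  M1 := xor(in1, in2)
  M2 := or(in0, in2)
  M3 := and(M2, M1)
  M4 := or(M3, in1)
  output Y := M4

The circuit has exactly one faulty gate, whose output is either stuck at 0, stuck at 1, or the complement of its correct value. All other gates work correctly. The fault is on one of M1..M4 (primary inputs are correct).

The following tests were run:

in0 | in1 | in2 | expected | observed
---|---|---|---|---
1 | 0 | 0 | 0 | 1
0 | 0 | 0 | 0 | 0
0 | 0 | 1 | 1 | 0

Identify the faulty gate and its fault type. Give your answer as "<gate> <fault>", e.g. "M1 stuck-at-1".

Fault-free values for test 1 (in0=1, in1=0, in2=0): M1=0, M2=1, M3=0, M4=0, giving Y=0. Observed 1.
Test 1: faults giving observed 1 are {M1 stuck-at-1, M1 inverted output, M3 stuck-at-1, M3 inverted output, M4 stuck-at-1, M4 inverted output}.
Test 2 (in0=0, in1=0, in2=0): fault-free M1=0, M2=0, M3=0, M4=0 → 0; observed 0. Eliminates M3 stuck-at-1, M3 inverted output, M4 stuck-at-1, M4 inverted output.
Test 3 (in0=0, in1=0, in2=1): fault-free M1=1, M2=1, M3=1, M4=1 → 1; observed 0. Eliminates M1 stuck-at-1.
Only M1 inverted output is consistent with every test.

M1 inverted output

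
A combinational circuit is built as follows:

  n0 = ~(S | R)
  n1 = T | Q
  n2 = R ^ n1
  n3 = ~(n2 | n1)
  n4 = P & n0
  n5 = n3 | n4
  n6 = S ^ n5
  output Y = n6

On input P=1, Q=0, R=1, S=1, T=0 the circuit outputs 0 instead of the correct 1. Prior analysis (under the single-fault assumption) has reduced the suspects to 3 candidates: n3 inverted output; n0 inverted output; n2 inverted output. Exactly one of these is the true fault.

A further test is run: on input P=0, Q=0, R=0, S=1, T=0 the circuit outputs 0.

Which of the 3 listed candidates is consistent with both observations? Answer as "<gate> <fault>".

Evaluate each candidate on input P=0, Q=0, R=0, S=1, T=0:
  n3 inverted output: n0=0, n1=0, n2=0, n3=0 [inverted output], n4=0, n5=0, n6=1 → 1 — eliminated
  n0 inverted output: n0=1 [inverted output], n1=0, n2=0, n3=1, n4=0, n5=1, n6=0 → 0 — matches
  n2 inverted output: n0=0, n1=0, n2=1 [inverted output], n3=0, n4=0, n5=0, n6=1 → 1 — eliminated
Only n0 inverted output reproduces the observed 0.

n0 inverted output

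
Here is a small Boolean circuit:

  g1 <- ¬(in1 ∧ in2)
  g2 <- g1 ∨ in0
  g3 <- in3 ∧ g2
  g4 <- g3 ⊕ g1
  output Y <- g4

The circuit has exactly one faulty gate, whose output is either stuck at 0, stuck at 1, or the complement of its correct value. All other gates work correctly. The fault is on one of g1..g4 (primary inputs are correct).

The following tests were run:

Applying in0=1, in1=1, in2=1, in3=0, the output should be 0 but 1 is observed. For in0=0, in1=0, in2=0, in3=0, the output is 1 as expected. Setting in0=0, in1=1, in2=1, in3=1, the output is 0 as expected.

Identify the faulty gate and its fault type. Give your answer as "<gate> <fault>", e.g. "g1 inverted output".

g1 stuck-at-1

Fault-free values for test 1 (in0=1, in1=1, in2=1, in3=0): g1=0, g2=1, g3=0, g4=0, giving Y=0. Observed 1.
Test 1: faults giving observed 1 are {g1 stuck-at-1, g1 inverted output, g3 stuck-at-1, g3 inverted output, g4 stuck-at-1, g4 inverted output}.
Test 2 (in0=0, in1=0, in2=0, in3=0): fault-free g1=1, g2=1, g3=0, g4=1 → 1; observed 1. Eliminates g1 inverted output, g3 stuck-at-1, g3 inverted output, g4 inverted output.
Test 3 (in0=0, in1=1, in2=1, in3=1): fault-free g1=0, g2=0, g3=0, g4=0 → 0; observed 0. Eliminates g4 stuck-at-1.
Only g1 stuck-at-1 is consistent with every test.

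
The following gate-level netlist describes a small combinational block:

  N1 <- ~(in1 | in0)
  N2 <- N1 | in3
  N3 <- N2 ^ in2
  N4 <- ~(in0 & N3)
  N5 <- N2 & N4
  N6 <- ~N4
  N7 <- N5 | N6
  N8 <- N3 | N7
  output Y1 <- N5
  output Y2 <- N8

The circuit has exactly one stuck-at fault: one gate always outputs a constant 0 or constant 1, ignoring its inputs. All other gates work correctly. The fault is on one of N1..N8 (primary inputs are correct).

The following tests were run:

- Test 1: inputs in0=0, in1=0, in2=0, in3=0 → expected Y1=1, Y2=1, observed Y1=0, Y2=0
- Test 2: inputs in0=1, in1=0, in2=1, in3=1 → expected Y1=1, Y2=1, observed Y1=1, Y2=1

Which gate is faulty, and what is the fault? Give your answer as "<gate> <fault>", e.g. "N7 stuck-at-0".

Fault-free values for test 1 (in0=0, in1=0, in2=0, in3=0): N1=1, N2=1, N3=1, N4=1, N5=1, N6=0, N7=1, N8=1, giving Y1=1, Y2=1. Observed Y1=0, Y2=0.
Test 1: faults giving observed Y1=0, Y2=0 are {N1 stuck-at-0, N2 stuck-at-0}.
Test 2 (in0=1, in1=0, in2=1, in3=1): fault-free N1=0, N2=1, N3=0, N4=1, N5=1, N6=0, N7=1, N8=1 → Y1=1, Y2=1; observed Y1=1, Y2=1. Eliminates N2 stuck-at-0.
Only N1 stuck-at-0 is consistent with every test.

N1 stuck-at-0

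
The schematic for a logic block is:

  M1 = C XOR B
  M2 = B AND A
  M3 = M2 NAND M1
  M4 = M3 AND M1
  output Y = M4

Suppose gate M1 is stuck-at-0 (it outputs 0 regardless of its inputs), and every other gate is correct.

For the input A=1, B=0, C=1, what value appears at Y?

0

Propagate with M1 forced: M1=0 [stuck-at-0], M2=0, M3=1, M4=0.
So Y = 0. (Without the fault it would be 1.)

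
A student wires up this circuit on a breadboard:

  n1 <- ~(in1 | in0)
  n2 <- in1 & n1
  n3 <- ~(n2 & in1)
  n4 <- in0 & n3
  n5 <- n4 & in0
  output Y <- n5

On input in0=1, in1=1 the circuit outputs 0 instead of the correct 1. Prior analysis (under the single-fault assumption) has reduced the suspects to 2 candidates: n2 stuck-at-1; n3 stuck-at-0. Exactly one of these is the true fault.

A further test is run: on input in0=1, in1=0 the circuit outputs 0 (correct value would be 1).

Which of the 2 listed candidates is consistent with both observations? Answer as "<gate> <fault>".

n3 stuck-at-0

Evaluate each candidate on input in0=1, in1=0:
  n2 stuck-at-1: n1=0, n2=1 [stuck-at-1], n3=1, n4=1, n5=1 → 1 — eliminated
  n3 stuck-at-0: n1=0, n2=0, n3=0 [stuck-at-0], n4=0, n5=0 → 0 — matches
Only n3 stuck-at-0 reproduces the observed 0.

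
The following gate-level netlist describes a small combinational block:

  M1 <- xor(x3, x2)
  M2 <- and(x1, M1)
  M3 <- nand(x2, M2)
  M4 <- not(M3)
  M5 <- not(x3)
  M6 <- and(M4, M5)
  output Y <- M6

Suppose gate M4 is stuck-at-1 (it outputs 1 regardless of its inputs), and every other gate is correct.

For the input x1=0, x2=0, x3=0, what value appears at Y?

1

Propagate with M4 forced: M1=0, M2=0, M3=1, M4=1 [stuck-at-1], M5=1, M6=1.
So Y = 1. (Without the fault it would be 0.)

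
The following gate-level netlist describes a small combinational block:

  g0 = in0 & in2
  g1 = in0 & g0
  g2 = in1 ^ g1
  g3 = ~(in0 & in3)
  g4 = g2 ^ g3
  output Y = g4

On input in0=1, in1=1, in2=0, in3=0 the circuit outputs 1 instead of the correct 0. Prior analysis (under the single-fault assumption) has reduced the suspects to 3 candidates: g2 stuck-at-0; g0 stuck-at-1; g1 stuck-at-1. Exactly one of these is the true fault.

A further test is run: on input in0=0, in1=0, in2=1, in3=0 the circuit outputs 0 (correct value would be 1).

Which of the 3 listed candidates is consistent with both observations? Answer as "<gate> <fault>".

Evaluate each candidate on input in0=0, in1=0, in2=1, in3=0:
  g2 stuck-at-0: g0=0, g1=0, g2=0 [stuck-at-0], g3=1, g4=1 → 1 — eliminated
  g0 stuck-at-1: g0=1 [stuck-at-1], g1=0, g2=0, g3=1, g4=1 → 1 — eliminated
  g1 stuck-at-1: g0=0, g1=1 [stuck-at-1], g2=1, g3=1, g4=0 → 0 — matches
Only g1 stuck-at-1 reproduces the observed 0.

g1 stuck-at-1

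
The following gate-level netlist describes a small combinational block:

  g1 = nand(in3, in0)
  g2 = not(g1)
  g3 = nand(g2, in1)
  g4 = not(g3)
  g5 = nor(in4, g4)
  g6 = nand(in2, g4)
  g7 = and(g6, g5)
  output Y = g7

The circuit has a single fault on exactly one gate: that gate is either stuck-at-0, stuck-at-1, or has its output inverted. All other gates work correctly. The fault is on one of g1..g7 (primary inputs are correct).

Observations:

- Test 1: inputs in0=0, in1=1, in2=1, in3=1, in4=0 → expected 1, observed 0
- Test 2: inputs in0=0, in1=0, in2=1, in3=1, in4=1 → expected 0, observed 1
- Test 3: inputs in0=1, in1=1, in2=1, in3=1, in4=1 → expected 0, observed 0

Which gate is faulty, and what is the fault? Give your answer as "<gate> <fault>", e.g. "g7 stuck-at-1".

g5 inverted output

Fault-free values for test 1 (in0=0, in1=1, in2=1, in3=1, in4=0): g1=1, g2=0, g3=1, g4=0, g5=1, g6=1, g7=1, giving Y=1. Observed 0.
Test 1: faults giving observed 0 are {g1 stuck-at-0, g1 inverted output, g2 stuck-at-1, g2 inverted output, g3 stuck-at-0, g3 inverted output, g4 stuck-at-1, g4 inverted output, g5 stuck-at-0, g5 inverted output, g6 stuck-at-0, g6 inverted output, g7 stuck-at-0, g7 inverted output}.
Test 2 (in0=0, in1=0, in2=1, in3=1, in4=1): fault-free g1=1, g2=0, g3=1, g4=0, g5=0, g6=1, g7=0 → 0; observed 1. Eliminates g1 stuck-at-0, g1 inverted output, g2 stuck-at-1, g2 inverted output, g3 stuck-at-0, g3 inverted output, g4 stuck-at-1, g4 inverted output, g5 stuck-at-0, g6 stuck-at-0, g6 inverted output, g7 stuck-at-0.
Test 3 (in0=1, in1=1, in2=1, in3=1, in4=1): fault-free g1=0, g2=1, g3=0, g4=1, g5=0, g6=0, g7=0 → 0; observed 0. Eliminates g7 inverted output.
Only g5 inverted output is consistent with every test.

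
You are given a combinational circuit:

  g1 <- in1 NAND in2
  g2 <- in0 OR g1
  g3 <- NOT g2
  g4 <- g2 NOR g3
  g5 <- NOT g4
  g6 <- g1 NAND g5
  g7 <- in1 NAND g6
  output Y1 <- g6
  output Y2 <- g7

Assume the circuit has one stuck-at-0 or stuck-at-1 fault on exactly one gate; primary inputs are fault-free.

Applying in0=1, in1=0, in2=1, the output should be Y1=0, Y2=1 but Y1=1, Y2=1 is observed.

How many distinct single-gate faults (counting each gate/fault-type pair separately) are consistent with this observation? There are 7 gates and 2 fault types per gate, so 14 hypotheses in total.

Fault-free: g1=1, g2=1, g3=0, g4=0, g5=1, g6=0, g7=1 → Y1=0, Y2=1. Observed Y1=1, Y2=1.
  g1 stuck-at-0: output Y1=1, Y2=1 ✓
  g1 stuck-at-1: output Y1=0, Y2=1 ✗
  g2 stuck-at-0: output Y1=0, Y2=1 ✗
  g2 stuck-at-1: output Y1=0, Y2=1 ✗
  g3 stuck-at-0: output Y1=0, Y2=1 ✗
  g3 stuck-at-1: output Y1=0, Y2=1 ✗
  g4 stuck-at-0: output Y1=0, Y2=1 ✗
  g4 stuck-at-1: output Y1=1, Y2=1 ✓
  g5 stuck-at-0: output Y1=1, Y2=1 ✓
  g5 stuck-at-1: output Y1=0, Y2=1 ✗
  g6 stuck-at-0: output Y1=0, Y2=1 ✗
  g6 stuck-at-1: output Y1=1, Y2=1 ✓
  g7 stuck-at-0: output Y1=0, Y2=0 ✗
  g7 stuck-at-1: output Y1=0, Y2=1 ✗
Consistent faults: {g1 stuck-at-0, g4 stuck-at-1, g5 stuck-at-0, g6 stuck-at-1} — 4 in all.

4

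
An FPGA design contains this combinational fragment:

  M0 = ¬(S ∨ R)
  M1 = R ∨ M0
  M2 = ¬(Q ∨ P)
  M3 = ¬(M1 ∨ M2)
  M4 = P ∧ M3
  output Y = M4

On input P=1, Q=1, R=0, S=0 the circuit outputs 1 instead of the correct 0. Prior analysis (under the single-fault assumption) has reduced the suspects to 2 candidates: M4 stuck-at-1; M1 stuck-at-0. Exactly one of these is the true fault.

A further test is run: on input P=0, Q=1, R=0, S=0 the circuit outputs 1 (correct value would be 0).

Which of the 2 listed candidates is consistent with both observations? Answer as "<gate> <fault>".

M4 stuck-at-1

Evaluate each candidate on input P=0, Q=1, R=0, S=0:
  M4 stuck-at-1: M0=1, M1=1, M2=0, M3=0, M4=1 [stuck-at-1] → 1 — matches
  M1 stuck-at-0: M0=1, M1=0 [stuck-at-0], M2=0, M3=1, M4=0 → 0 — eliminated
Only M4 stuck-at-1 reproduces the observed 1.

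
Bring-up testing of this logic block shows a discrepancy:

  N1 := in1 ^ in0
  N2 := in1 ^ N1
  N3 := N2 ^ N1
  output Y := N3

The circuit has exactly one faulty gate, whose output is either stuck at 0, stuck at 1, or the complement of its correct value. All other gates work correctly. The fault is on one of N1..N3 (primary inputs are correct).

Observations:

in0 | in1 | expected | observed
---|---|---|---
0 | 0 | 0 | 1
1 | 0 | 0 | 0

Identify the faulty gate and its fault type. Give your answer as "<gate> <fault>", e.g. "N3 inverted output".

Fault-free values for test 1 (in0=0, in1=0): N1=0, N2=0, N3=0, giving Y=0. Observed 1.
Test 1: faults giving observed 1 are {N2 stuck-at-1, N2 inverted output, N3 stuck-at-1, N3 inverted output}.
Test 2 (in0=1, in1=0): fault-free N1=1, N2=1, N3=0 → 0; observed 0. Eliminates N2 inverted output, N3 stuck-at-1, N3 inverted output.
Only N2 stuck-at-1 is consistent with every test.

N2 stuck-at-1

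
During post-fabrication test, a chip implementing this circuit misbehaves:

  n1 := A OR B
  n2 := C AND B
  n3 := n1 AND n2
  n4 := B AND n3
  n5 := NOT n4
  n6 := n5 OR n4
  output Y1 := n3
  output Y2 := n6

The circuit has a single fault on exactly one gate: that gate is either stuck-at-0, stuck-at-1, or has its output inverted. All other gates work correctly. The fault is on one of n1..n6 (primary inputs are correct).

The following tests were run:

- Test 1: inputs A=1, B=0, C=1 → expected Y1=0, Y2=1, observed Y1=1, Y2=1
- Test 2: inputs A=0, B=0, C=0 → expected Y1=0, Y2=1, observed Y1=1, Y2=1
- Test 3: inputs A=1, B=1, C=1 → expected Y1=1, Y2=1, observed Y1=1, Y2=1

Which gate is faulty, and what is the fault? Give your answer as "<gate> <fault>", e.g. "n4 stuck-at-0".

Fault-free values for test 1 (A=1, B=0, C=1): n1=1, n2=0, n3=0, n4=0, n5=1, n6=1, giving Y1=0, Y2=1. Observed Y1=1, Y2=1.
Test 1: faults giving observed Y1=1, Y2=1 are {n2 stuck-at-1, n2 inverted output, n3 stuck-at-1, n3 inverted output}.
Test 2 (A=0, B=0, C=0): fault-free n1=0, n2=0, n3=0, n4=0, n5=1, n6=1 → Y1=0, Y2=1; observed Y1=1, Y2=1. Eliminates n2 stuck-at-1, n2 inverted output.
Test 3 (A=1, B=1, C=1): fault-free n1=1, n2=1, n3=1, n4=1, n5=0, n6=1 → Y1=1, Y2=1; observed Y1=1, Y2=1. Eliminates n3 inverted output.
Only n3 stuck-at-1 is consistent with every test.

n3 stuck-at-1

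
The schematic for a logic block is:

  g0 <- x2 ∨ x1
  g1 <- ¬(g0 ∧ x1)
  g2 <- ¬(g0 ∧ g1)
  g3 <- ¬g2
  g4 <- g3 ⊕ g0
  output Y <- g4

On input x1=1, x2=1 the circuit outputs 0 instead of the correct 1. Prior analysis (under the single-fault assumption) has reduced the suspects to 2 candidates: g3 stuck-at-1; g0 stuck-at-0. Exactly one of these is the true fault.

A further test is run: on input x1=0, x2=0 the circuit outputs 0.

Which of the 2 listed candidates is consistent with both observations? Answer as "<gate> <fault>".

Evaluate each candidate on input x1=0, x2=0:
  g3 stuck-at-1: g0=0, g1=1, g2=1, g3=1 [stuck-at-1], g4=1 → 1 — eliminated
  g0 stuck-at-0: g0=0 [stuck-at-0], g1=1, g2=1, g3=0, g4=0 → 0 — matches
Only g0 stuck-at-0 reproduces the observed 0.

g0 stuck-at-0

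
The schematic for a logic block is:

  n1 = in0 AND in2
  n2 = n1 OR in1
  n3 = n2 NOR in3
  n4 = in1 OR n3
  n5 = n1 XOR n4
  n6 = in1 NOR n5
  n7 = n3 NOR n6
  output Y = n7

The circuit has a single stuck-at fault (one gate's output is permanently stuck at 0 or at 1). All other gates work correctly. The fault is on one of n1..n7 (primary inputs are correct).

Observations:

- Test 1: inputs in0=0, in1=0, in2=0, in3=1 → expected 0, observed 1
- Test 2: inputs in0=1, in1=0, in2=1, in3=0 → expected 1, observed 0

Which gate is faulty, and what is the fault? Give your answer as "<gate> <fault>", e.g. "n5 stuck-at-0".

n4 stuck-at-1

Fault-free values for test 1 (in0=0, in1=0, in2=0, in3=1): n1=0, n2=0, n3=0, n4=0, n5=0, n6=1, n7=0, giving Y=0. Observed 1.
Test 1: faults giving observed 1 are {n1 stuck-at-1, n4 stuck-at-1, n5 stuck-at-1, n6 stuck-at-0, n7 stuck-at-1}.
Test 2 (in0=1, in1=0, in2=1, in3=0): fault-free n1=1, n2=1, n3=0, n4=0, n5=1, n6=0, n7=1 → 1; observed 0. Eliminates n1 stuck-at-1, n5 stuck-at-1, n6 stuck-at-0, n7 stuck-at-1.
Only n4 stuck-at-1 is consistent with every test.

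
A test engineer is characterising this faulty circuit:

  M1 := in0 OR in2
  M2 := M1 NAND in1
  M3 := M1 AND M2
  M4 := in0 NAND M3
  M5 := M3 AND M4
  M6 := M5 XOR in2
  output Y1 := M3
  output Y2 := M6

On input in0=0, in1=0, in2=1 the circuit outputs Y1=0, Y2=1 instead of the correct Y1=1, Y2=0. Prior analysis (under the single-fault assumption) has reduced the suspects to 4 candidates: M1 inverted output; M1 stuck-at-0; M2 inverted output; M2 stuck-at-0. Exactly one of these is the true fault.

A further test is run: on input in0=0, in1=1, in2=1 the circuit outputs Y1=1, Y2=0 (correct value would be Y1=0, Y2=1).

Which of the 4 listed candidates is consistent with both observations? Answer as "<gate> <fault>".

Evaluate each candidate on input in0=0, in1=1, in2=1:
  M1 inverted output: M1=0 [inverted output], M2=1, M3=0, M4=1, M5=0, M6=1 → Y1=0, Y2=1 — eliminated
  M1 stuck-at-0: M1=0 [stuck-at-0], M2=1, M3=0, M4=1, M5=0, M6=1 → Y1=0, Y2=1 — eliminated
  M2 inverted output: M1=1, M2=1 [inverted output], M3=1, M4=1, M5=1, M6=0 → Y1=1, Y2=0 — matches
  M2 stuck-at-0: M1=1, M2=0 [stuck-at-0], M3=0, M4=1, M5=0, M6=1 → Y1=0, Y2=1 — eliminated
Only M2 inverted output reproduces the observed Y1=1, Y2=0.

M2 inverted output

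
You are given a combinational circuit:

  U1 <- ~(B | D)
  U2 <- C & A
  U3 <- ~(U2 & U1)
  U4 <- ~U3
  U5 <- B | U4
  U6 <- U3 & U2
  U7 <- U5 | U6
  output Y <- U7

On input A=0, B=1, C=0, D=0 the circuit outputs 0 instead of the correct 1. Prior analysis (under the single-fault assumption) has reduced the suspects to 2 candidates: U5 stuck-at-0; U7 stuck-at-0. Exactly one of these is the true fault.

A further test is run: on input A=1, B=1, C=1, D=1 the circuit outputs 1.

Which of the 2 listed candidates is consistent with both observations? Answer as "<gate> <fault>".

U5 stuck-at-0

Evaluate each candidate on input A=1, B=1, C=1, D=1:
  U5 stuck-at-0: U1=0, U2=1, U3=1, U4=0, U5=0 [stuck-at-0], U6=1, U7=1 → 1 — matches
  U7 stuck-at-0: U1=0, U2=1, U3=1, U4=0, U5=1, U6=1, U7=0 [stuck-at-0] → 0 — eliminated
Only U5 stuck-at-0 reproduces the observed 1.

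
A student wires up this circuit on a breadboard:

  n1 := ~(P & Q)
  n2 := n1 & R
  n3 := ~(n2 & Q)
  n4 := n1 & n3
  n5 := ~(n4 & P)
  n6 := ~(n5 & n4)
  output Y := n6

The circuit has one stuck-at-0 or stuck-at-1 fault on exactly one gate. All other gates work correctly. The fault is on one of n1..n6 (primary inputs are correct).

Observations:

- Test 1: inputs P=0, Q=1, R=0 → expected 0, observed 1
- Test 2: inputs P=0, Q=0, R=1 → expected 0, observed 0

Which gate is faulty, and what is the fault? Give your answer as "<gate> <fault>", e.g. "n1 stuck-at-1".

Fault-free values for test 1 (P=0, Q=1, R=0): n1=1, n2=0, n3=1, n4=1, n5=1, n6=0, giving Y=0. Observed 1.
Test 1: faults giving observed 1 are {n1 stuck-at-0, n2 stuck-at-1, n3 stuck-at-0, n4 stuck-at-0, n5 stuck-at-0, n6 stuck-at-1}.
Test 2 (P=0, Q=0, R=1): fault-free n1=1, n2=1, n3=1, n4=1, n5=1, n6=0 → 0; observed 0. Eliminates n1 stuck-at-0, n3 stuck-at-0, n4 stuck-at-0, n5 stuck-at-0, n6 stuck-at-1.
Only n2 stuck-at-1 is consistent with every test.

n2 stuck-at-1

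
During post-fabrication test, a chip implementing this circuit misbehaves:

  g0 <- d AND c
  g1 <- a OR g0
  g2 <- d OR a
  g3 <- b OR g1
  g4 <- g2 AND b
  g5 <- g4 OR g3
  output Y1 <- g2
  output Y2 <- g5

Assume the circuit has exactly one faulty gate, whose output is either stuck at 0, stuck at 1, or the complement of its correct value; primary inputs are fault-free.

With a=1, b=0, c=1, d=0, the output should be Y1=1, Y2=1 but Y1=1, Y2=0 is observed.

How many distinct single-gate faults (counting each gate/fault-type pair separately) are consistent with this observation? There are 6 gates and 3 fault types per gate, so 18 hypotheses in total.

Fault-free: g0=0, g1=1, g2=1, g3=1, g4=0, g5=1 → Y1=1, Y2=1. Observed Y1=1, Y2=0.
  g0: none of the 3 fault types match ✗
  g1: stuck-at-0, inverted output ✓; others ✗
  g2: none of the 3 fault types match ✗
  g3: stuck-at-0, inverted output ✓; others ✗
  g4: none of the 3 fault types match ✗
  g5: stuck-at-0, inverted output ✓; others ✗
Consistent faults: {g1 stuck-at-0, g1 inverted output, g3 stuck-at-0, g3 inverted output, g5 stuck-at-0, g5 inverted output} — 6 in all.

6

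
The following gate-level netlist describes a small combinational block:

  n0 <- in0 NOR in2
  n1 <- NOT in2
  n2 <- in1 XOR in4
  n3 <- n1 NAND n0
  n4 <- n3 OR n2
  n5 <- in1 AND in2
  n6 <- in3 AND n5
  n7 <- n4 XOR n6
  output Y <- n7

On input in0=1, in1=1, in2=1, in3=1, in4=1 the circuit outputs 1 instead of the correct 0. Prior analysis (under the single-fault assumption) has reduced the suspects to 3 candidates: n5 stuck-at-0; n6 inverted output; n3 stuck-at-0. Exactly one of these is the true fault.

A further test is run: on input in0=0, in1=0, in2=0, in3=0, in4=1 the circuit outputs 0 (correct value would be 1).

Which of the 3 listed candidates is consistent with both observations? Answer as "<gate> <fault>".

Evaluate each candidate on input in0=0, in1=0, in2=0, in3=0, in4=1:
  n5 stuck-at-0: n0=1, n1=1, n2=1, n3=0, n4=1, n5=0 [stuck-at-0], n6=0, n7=1 → 1 — eliminated
  n6 inverted output: n0=1, n1=1, n2=1, n3=0, n4=1, n5=0, n6=1 [inverted output], n7=0 → 0 — matches
  n3 stuck-at-0: n0=1, n1=1, n2=1, n3=0 [stuck-at-0], n4=1, n5=0, n6=0, n7=1 → 1 — eliminated
Only n6 inverted output reproduces the observed 0.

n6 inverted output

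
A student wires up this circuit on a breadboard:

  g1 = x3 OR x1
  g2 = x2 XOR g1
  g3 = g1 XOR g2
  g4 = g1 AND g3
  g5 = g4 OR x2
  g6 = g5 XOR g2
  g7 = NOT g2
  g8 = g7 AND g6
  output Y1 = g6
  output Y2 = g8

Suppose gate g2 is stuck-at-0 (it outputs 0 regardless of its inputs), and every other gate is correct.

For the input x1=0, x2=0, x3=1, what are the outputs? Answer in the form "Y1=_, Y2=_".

Y1=1, Y2=1

Propagate with g2 forced: g1=1, g2=0 [stuck-at-0], g3=1, g4=1, g5=1, g6=1, g7=1, g8=1.
So the outputs are Y1=1, Y2=1. (Without the fault they would be Y1=1, Y2=0.)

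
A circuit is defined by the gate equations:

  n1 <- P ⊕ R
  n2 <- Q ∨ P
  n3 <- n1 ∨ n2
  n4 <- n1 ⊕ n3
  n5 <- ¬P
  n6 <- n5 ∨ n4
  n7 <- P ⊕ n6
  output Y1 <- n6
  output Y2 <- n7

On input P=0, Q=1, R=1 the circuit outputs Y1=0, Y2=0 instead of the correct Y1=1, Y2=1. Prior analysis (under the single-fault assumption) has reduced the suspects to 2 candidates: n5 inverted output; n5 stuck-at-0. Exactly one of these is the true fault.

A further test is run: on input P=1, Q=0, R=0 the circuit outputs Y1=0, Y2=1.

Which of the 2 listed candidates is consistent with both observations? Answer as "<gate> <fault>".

n5 stuck-at-0

Evaluate each candidate on input P=1, Q=0, R=0:
  n5 inverted output: n1=1, n2=1, n3=1, n4=0, n5=1 [inverted output], n6=1, n7=0 → Y1=1, Y2=0 — eliminated
  n5 stuck-at-0: n1=1, n2=1, n3=1, n4=0, n5=0 [stuck-at-0], n6=0, n7=1 → Y1=0, Y2=1 — matches
Only n5 stuck-at-0 reproduces the observed Y1=0, Y2=1.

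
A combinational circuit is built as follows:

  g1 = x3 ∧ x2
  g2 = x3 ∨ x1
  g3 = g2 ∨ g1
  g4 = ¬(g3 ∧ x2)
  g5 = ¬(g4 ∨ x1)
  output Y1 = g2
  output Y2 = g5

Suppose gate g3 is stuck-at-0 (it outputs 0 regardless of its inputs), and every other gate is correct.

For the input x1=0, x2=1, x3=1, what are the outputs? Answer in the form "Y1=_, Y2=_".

Propagate with g3 forced: g1=1, g2=1, g3=0 [stuck-at-0], g4=1, g5=0.
So the outputs are Y1=1, Y2=0. (Without the fault they would be Y1=1, Y2=1.)

Y1=1, Y2=0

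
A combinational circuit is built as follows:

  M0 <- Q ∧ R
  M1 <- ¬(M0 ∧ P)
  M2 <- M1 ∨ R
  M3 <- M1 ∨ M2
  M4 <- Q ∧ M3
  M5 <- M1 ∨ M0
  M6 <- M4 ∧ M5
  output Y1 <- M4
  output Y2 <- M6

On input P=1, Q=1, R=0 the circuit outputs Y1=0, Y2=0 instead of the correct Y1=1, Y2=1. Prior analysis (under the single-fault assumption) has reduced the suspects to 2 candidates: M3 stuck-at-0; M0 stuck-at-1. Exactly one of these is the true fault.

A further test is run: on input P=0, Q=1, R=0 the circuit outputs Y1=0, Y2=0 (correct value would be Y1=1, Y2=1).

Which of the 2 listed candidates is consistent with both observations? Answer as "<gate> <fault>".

Evaluate each candidate on input P=0, Q=1, R=0:
  M3 stuck-at-0: M0=0, M1=1, M2=1, M3=0 [stuck-at-0], M4=0, M5=1, M6=0 → Y1=0, Y2=0 — matches
  M0 stuck-at-1: M0=1 [stuck-at-1], M1=1, M2=1, M3=1, M4=1, M5=1, M6=1 → Y1=1, Y2=1 — eliminated
Only M3 stuck-at-0 reproduces the observed Y1=0, Y2=0.

M3 stuck-at-0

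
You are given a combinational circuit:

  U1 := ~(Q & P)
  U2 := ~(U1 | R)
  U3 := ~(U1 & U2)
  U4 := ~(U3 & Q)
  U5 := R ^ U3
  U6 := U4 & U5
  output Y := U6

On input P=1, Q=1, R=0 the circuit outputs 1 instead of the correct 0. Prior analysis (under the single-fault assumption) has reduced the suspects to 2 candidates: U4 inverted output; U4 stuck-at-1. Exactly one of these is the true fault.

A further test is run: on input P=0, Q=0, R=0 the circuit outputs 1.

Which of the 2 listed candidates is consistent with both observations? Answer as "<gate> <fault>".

Evaluate each candidate on input P=0, Q=0, R=0:
  U4 inverted output: U1=1, U2=0, U3=1, U4=0 [inverted output], U5=1, U6=0 → 0 — eliminated
  U4 stuck-at-1: U1=1, U2=0, U3=1, U4=1 [stuck-at-1], U5=1, U6=1 → 1 — matches
Only U4 stuck-at-1 reproduces the observed 1.

U4 stuck-at-1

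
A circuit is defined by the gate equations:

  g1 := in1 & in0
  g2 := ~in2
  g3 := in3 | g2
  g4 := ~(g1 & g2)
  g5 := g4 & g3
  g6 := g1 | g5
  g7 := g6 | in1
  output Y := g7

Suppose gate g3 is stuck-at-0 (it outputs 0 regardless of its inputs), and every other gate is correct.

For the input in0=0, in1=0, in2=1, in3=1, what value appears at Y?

Propagate with g3 forced: g1=0, g2=0, g3=0 [stuck-at-0], g4=1, g5=0, g6=0, g7=0.
So Y = 0. (Without the fault it would be 1.)

0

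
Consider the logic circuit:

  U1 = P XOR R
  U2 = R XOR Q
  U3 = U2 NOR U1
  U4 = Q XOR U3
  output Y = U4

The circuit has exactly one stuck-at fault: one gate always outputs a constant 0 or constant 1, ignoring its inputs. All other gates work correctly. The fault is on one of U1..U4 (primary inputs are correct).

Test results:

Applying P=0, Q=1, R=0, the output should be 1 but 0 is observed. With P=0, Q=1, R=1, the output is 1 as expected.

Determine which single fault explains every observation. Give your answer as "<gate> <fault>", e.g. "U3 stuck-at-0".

Fault-free values for test 1 (P=0, Q=1, R=0): U1=0, U2=1, U3=0, U4=1, giving Y=1. Observed 0.
Test 1: faults giving observed 0 are {U2 stuck-at-0, U3 stuck-at-1, U4 stuck-at-0}.
Test 2 (P=0, Q=1, R=1): fault-free U1=1, U2=0, U3=0, U4=1 → 1; observed 1. Eliminates U3 stuck-at-1, U4 stuck-at-0.
Only U2 stuck-at-0 is consistent with every test.

U2 stuck-at-0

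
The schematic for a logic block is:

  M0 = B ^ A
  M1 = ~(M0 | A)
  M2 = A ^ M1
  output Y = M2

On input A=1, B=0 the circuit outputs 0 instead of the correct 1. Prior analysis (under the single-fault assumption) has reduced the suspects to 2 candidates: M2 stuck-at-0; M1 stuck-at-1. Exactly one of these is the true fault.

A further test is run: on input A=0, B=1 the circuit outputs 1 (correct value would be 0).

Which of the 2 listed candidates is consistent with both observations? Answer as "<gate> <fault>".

Evaluate each candidate on input A=0, B=1:
  M2 stuck-at-0: M0=1, M1=0, M2=0 [stuck-at-0] → 0 — eliminated
  M1 stuck-at-1: M0=1, M1=1 [stuck-at-1], M2=1 → 1 — matches
Only M1 stuck-at-1 reproduces the observed 1.

M1 stuck-at-1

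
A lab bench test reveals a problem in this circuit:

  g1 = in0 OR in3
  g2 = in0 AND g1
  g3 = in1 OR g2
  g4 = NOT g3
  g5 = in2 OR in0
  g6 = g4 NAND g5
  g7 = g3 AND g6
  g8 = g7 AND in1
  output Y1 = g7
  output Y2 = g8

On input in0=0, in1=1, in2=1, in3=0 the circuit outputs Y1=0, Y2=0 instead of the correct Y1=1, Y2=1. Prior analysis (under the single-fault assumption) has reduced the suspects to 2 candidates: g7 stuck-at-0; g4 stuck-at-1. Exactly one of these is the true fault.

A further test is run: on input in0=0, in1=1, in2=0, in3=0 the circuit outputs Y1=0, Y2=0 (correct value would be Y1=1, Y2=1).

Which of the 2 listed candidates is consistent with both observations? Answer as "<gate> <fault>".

g7 stuck-at-0

Evaluate each candidate on input in0=0, in1=1, in2=0, in3=0:
  g7 stuck-at-0: g1=0, g2=0, g3=1, g4=0, g5=0, g6=1, g7=0 [stuck-at-0], g8=0 → Y1=0, Y2=0 — matches
  g4 stuck-at-1: g1=0, g2=0, g3=1, g4=1 [stuck-at-1], g5=0, g6=1, g7=1, g8=1 → Y1=1, Y2=1 — eliminated
Only g7 stuck-at-0 reproduces the observed Y1=0, Y2=0.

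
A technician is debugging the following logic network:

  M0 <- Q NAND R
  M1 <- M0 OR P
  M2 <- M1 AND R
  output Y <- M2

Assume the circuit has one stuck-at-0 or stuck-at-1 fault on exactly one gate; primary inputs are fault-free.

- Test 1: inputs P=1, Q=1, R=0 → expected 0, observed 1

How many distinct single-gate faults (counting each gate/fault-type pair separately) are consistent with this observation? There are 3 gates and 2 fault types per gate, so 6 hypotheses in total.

1

Fault-free: M0=1, M1=1, M2=0 → 0. Observed 1.
  M0 stuck-at-0: output 0 ✗
  M0 stuck-at-1: output 0 ✗
  M1 stuck-at-0: output 0 ✗
  M1 stuck-at-1: output 0 ✗
  M2 stuck-at-0: output 0 ✗
  M2 stuck-at-1: output 1 ✓
Consistent faults: {M2 stuck-at-1} — 1 in all.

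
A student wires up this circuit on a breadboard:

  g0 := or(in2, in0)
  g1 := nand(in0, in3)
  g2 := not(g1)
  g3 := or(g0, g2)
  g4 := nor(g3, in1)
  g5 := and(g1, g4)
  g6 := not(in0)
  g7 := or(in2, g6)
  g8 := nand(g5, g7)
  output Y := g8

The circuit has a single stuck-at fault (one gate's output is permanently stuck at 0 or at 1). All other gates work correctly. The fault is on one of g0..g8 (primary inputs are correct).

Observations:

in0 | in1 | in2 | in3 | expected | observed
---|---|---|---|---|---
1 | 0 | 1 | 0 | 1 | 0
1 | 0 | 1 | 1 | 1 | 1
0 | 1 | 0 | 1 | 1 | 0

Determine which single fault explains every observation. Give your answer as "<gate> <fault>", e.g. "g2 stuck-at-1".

Fault-free values for test 1 (in0=1, in1=0, in2=1, in3=0): g0=1, g1=1, g2=0, g3=1, g4=0, g5=0, g6=0, g7=1, g8=1, giving Y=1. Observed 0.
Test 1: faults giving observed 0 are {g0 stuck-at-0, g3 stuck-at-0, g4 stuck-at-1, g5 stuck-at-1, g8 stuck-at-0}.
Test 2 (in0=1, in1=0, in2=1, in3=1): fault-free g0=1, g1=0, g2=1, g3=1, g4=0, g5=0, g6=0, g7=1, g8=1 → 1; observed 1. Eliminates g5 stuck-at-1, g8 stuck-at-0.
Test 3 (in0=0, in1=1, in2=0, in3=1): fault-free g0=0, g1=1, g2=0, g3=0, g4=0, g5=0, g6=1, g7=1, g8=1 → 1; observed 0. Eliminates g0 stuck-at-0, g3 stuck-at-0.
Only g4 stuck-at-1 is consistent with every test.

g4 stuck-at-1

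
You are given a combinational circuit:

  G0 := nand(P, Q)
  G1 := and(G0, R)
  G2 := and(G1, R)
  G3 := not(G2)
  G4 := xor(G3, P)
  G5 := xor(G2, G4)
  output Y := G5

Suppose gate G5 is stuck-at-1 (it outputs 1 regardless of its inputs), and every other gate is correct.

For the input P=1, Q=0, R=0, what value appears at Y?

Propagate with G5 forced: G0=1, G1=0, G2=0, G3=1, G4=0, G5=1 [stuck-at-1].
So Y = 1. (Without the fault it would be 0.)

1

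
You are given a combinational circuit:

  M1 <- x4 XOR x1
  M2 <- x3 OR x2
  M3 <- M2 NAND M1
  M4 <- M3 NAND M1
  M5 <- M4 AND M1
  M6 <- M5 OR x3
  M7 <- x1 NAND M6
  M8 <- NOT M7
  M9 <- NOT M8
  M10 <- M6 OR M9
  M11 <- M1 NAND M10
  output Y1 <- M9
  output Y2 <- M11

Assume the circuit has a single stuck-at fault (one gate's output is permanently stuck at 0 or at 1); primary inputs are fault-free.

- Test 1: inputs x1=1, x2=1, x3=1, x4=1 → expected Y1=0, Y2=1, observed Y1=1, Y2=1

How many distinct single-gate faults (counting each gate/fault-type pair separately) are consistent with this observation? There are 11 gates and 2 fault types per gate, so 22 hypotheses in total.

Fault-free: M1=0, M2=1, M3=1, M4=1, M5=0, M6=1, M7=0, M8=1, M9=0, M10=1, M11=1 → Y1=0, Y2=1. Observed Y1=1, Y2=1.
  M1: none of the 2 fault types match ✗
  M2: none of the 2 fault types match ✗
  M3: none of the 2 fault types match ✗
  M4: none of the 2 fault types match ✗
  M5: none of the 2 fault types match ✗
  M6: stuck-at-0 ✓; others ✗
  M7: stuck-at-1 ✓; others ✗
  M8: stuck-at-0 ✓; others ✗
  M9: stuck-at-1 ✓; others ✗
  M10: none of the 2 fault types match ✗
  M11: none of the 2 fault types match ✗
Consistent faults: {M6 stuck-at-0, M7 stuck-at-1, M8 stuck-at-0, M9 stuck-at-1} — 4 in all.

4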